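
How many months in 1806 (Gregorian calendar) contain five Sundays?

A month of length L has five Sundays iff its first Sunday is on day ≤ L−28 (so day 1–3 in a 31-day month, 1–2 in a 30-day month, day 1 in a leap February).
Checking each month of 1806: Jan starts Wed (31d); Feb starts Sat (28d); Mar starts Sat (31d) ✓; Apr starts Tue (30d); May starts Thu (31d); Jun starts Sun (30d) ✓; Jul starts Tue (31d); Aug starts Fri (31d) ✓; Sep starts Mon (30d); Oct starts Wed (31d); Nov starts Sat (30d) ✓; Dec starts Mon (31d).
Five-Sunday months: March, June, August, November → 4.

4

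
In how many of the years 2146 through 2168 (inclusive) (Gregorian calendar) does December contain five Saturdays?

December has 31 days; it has five Saturdays when Saturday falls among the first (month-length − 28) days — i.e. when December 1 is one of Saturday/Friday/Thursday.
December 1 by year: 2146:Thu✓ 2147:Fri✓ 2148:Sun 2149:Mon 2150:Tue 2151:Wed 2152:Fri✓ 2153:Sat✓ 2154:Sun 2155:Mon 2156:Wed 2157:Thu✓ 2158:Fri✓ 2159:Sat✓ 2160:Mon 2161:Tue 2162:Wed 2163:Thu✓ 2164:Sat✓ 2165:Sun 2166:Mon 2167:Tue 2168:Thu✓
Years with five Saturdays: 2146, 2147, 2152, 2153, 2157, 2158, 2159, 2163, 2164, 2168 → 10.

10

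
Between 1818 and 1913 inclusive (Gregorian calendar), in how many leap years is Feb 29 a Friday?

Leap years in 1818–1913: 23 of them.
Feb 29 weekday advances by 5 (mod 7) from one leap year to the next four years later (or differs when a century non-leap intervenes).
Leap-day weekdays: 1820:Tue 1824:Sun 1828:Fri✓ 1832:Wed 1836:Mon 1840:Sat 1844:Thu 1848:Tue 1852:Sun 1856:Fri✓ 1860:Wed 1864:Mon 1868:Sat 1872:Thu 1876:Tue 1880:Sun 1884:Fri✓ 1888:Wed 1892:Mon 1896:Sat 1904:Mon 1908:Sat 1912:Thu
Friday: 1828, 1856, 1884 → 3.

3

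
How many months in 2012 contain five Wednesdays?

A month of length L has five Wednesdays iff its first Wednesday is on day ≤ L−28 (so day 1–3 in a 31-day month, 1–2 in a 30-day month, day 1 in a leap February).
Checking each month of 2012: Jan starts Sun (31d); Feb starts Wed (29d) ✓; Mar starts Thu (31d); Apr starts Sun (30d); May starts Tue (31d) ✓; Jun starts Fri (30d); Jul starts Sun (31d); Aug starts Wed (31d) ✓; Sep starts Sat (30d); Oct starts Mon (31d) ✓; Nov starts Thu (30d); Dec starts Sat (31d).
Five-Wednesday months: February, May, August, October → 4.

4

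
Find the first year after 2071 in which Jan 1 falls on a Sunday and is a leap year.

Jan 1 advances by 2 weekdays after a leap year and by 1 after a common year.
2071: Jan 1 is Thursday.
2072: Friday (leap)
2073: Sunday
2074: Monday
2075: Tuesday
2076: Wednesday (leap)
2077: Friday
2078: Saturday
2079: Sunday
2080: Monday (leap)
2081: Wednesday
2082: Thursday
2083: Friday
2084: Saturday (leap)
2085: Monday
2086: Tuesday
2087: Wednesday
2088: Thursday (leap)
2089: Saturday
2090: Sunday
2091: Monday
2092: Tuesday (leap)
2093: Thursday
2094: Friday
2095: Saturday
2096: Sunday (leap)
2096 begins on a Sunday and is a leap year.

2096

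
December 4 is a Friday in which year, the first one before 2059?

2054

From one year to the next, a fixed date's weekday advances by 1, or by 2 when a Feb 29 lies between the two dates.
2059: December 4 is Thursday.
2058: Wednesday (−1)
2057: Tuesday (−1)
2056: Monday (−1)
2055: Saturday (−2)
2054: Friday (−1)
December 4 falls on a Friday in 2054.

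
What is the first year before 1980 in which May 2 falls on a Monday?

1977

From one year to the next, a fixed date's weekday advances by 1, or by 2 when a Feb 29 lies between the two dates.
1980: May 2 is Friday.
1979: Wednesday (−2)
1978: Tuesday (−1)
1977: Monday (−1)
May 2 falls on a Monday in 1977.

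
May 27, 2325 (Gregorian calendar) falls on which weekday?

Wednesday

January 1, 2325 is a Thursday.
May 27 is day 147 of the year, i.e. 146 days after Jan 1.
146 mod 7 = 6, so advance 6 weekdays from Thursday: Wednesday.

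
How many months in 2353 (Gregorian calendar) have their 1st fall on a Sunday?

Check the 1st of each month of 2353: Jan 1: Thu, Feb 1: Sun, Mar 1: Sun, Apr 1: Wed, May 1: Fri, Jun 1: Mon, Jul 1: Wed, Aug 1: Sat, Sep 1: Tue, Oct 1: Thu, Nov 1: Sun, Dec 1: Tue.
Sunday occurs in February, March, November — 3 months.

3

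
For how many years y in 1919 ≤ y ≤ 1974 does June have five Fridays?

June has 30 days; it has five Fridays when Friday falls among the first (month-length − 28) days — i.e. when June 1 is one of Friday/Thursday.
June 1 by year: 1919:Sun 1920:Tue 1921:Wed 1922:Thu✓ 1923:Fri✓ 1924:Sun 1925:Mon 1926:Tue 1927:Wed 1928:Fri✓ 1929:Sat 1930:Sun 1931:Mon 1932:Wed 1933:Thu✓ …(26 more)… 1960:Wed 1961:Thu✓ 1962:Fri✓ 1963:Sat 1964:Mon 1965:Tue 1966:Wed 1967:Thu✓ 1968:Sat 1969:Sun 1970:Mon 1971:Tue 1972:Thu✓ 1973:Fri✓ 1974:Sat
Years with five Fridays: 1922, 1923, 1928, 1933, 1934, 1939, 1944, 1945, 1950, 1951, 1956, 1961, 1962, 1967, 1972, 1973 → 16.

16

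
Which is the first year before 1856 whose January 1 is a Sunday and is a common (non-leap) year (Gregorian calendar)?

Jan 1 advances by 2 weekdays after a leap year and by 1 after a common year.
1856: Jan 1 is Tuesday (leap).
1855: Monday
1854: Sunday
1854 begins on a Sunday and is a common year.

1854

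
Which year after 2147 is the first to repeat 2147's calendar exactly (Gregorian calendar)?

Two years share a calendar iff Jan 1 falls on the same weekday and both are leap or both are common. 2147: Jan 1 is Sunday, common year.
2148: Jan 1 Monday, leap
2149: Jan 1 Wednesday, common
2150: Jan 1 Thursday, common
2151: Jan 1 Friday, common
2152: Jan 1 Saturday, leap
2153: Jan 1 Monday, common
2154: Jan 1 Tuesday, common
2155: Jan 1 Wednesday, common
2156: Jan 1 Thursday, leap
2157: Jan 1 Saturday, common
2158: Jan 1 Sunday, common
2158 matches on both conditions.

2158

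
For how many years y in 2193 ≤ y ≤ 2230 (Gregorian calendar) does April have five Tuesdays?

12

April has 30 days; it has five Tuesdays when Tuesday falls among the first (month-length − 28) days — i.e. when April 1 is one of Tuesday/Monday.
April 1 by year: 2193:Mon✓ 2194:Tue✓ 2195:Wed 2196:Fri 2197:Sat 2198:Sun 2199:Mon✓ 2200:Tue✓ 2201:Wed 2202:Thu 2203:Fri 2204:Sun 2205:Mon✓ 2206:Tue✓ 2207:Wed …(8 more)… 2216:Mon✓ 2217:Tue✓ 2218:Wed 2219:Thu 2220:Sat 2221:Sun 2222:Mon✓ 2223:Tue✓ 2224:Thu 2225:Fri 2226:Sat 2227:Sun 2228:Tue✓ 2229:Wed 2230:Thu
Years with five Tuesdays: 2193, 2194, 2199, 2200, 2205, 2206, 2211, 2216, 2217, 2222, 2223, 2228 → 12.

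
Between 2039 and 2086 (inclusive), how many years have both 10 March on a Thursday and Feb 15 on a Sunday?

Check each year's weekday for 10 March and Feb 15:
  2039: Thu/Tue  2040: Sat/Wed  2041: Sun/Fri  2042: Mon/Sat  2043: Tue/Sun  2044: Thu/Mon  2045: Fri/Wed  2046: Sat/Thu  2047: Sun/Fri  2048: Tue/Sat  2049: Wed/Mon  2050: Thu/Tue  2051: Fri/Wed  2052: Sun/Thu  …(20 more)…  2073: Fri/Wed  2074: Sat/Thu  2075: Sun/Fri  2076: Tue/Sat  2077: Wed/Mon  2078: Thu/Tue  2079: Fri/Wed  2080: Sun/Thu  2081: Mon/Sat  2082: Tue/Sun  2083: Wed/Mon  2084: Fri/Tue  2085: Sat/Thu  2086: Sun/Fri
Both conditions hold in: no year — 0.

0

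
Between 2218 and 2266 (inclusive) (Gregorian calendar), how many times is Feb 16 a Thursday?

Track Feb 16's weekday year by year (advancing +1, or +2 across a Feb 29):
  2218: Mon  2219: Tue (+1)  2220: Wed (+1)  2221: Fri (+2)  2222: Sat (+1)
  2223: Sun (+1)  2224: Mon (+1)  2225: Wed (+2)  2226: Thu (+1) ✓  2227: Fri (+1)
  2228: Sat (+1)  2229: Mon (+2)  2230: Tue (+1)  2231: Wed (+1)  … (21 more years) …
  2253: Wed (+2)  2254: Thu (+1) ✓  2255: Fri (+1)  2256: Sat (+1)  2257: Mon (+2)
  2258: Tue (+1)  2259: Wed (+1)  2260: Thu (+1) ✓  2261: Sat (+2)  2262: Sun (+1)
  2263: Mon (+1)  2264: Tue (+1)  2265: Thu (+2) ✓  2266: Fri (+1)
Thursday years: 2226, 2232, 2237, 2243, 2254, 2260, 2265 — 7 in total.

7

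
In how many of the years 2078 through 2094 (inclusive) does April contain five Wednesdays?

5

April has 30 days; it has five Wednesdays when Wednesday falls among the first (month-length − 28) days — i.e. when April 1 is one of Wednesday/Tuesday.
April 1 by year: 2078:Fri 2079:Sat 2080:Mon 2081:Tue✓ 2082:Wed✓ 2083:Thu 2084:Sat 2085:Sun 2086:Mon 2087:Tue✓ 2088:Thu 2089:Fri 2090:Sat 2091:Sun 2092:Tue✓ 2093:Wed✓ 2094:Thu
Years with five Wednesdays: 2081, 2082, 2087, 2092, 2093 → 5.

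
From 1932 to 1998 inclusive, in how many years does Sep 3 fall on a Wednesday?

9

Track Sep 3's weekday year by year (advancing +1, or +2 across a Feb 29):
  1932: Sat  1933: Sun (+1)  1934: Mon (+1)  1935: Tue (+1)  1936: Thu (+2)
  1937: Fri (+1)  1938: Sat (+1)  1939: Sun (+1)  1940: Tue (+2)  1941: Wed (+1) ✓
  1942: Thu (+1)  1943: Fri (+1)  1944: Sun (+2)  1945: Mon (+1)  … (39 more years) …
  1985: Tue (+1)  1986: Wed (+1) ✓  1987: Thu (+1)  1988: Sat (+2)  1989: Sun (+1)
  1990: Mon (+1)  1991: Tue (+1)  1992: Thu (+2)  1993: Fri (+1)  1994: Sat (+1)
  1995: Sun (+1)  1996: Tue (+2)  1997: Wed (+1) ✓  1998: Thu (+1)
Wednesday years: 1941, 1947, 1952, 1958, 1969, 1975, 1980, 1986, 1997 — 9 in total.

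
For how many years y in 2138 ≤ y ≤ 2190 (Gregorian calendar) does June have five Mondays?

June has 30 days; it has five Mondays when Monday falls among the first (month-length − 28) days — i.e. when June 1 is one of Monday/Sunday.
June 1 by year: 2138:Sun✓ 2139:Mon✓ 2140:Wed 2141:Thu 2142:Fri 2143:Sat 2144:Mon✓ 2145:Tue 2146:Wed 2147:Thu 2148:Sat 2149:Sun✓ 2150:Mon✓ 2151:Tue 2152:Thu …(23 more)… 2176:Sat 2177:Sun✓ 2178:Mon✓ 2179:Tue 2180:Thu 2181:Fri 2182:Sat 2183:Sun✓ 2184:Tue 2185:Wed 2186:Thu 2187:Fri 2188:Sun✓ 2189:Mon✓ 2190:Tue
Years with five Mondays: 2138, 2139, 2144, 2149, 2150, 2155, 2160, 2161, 2166, 2167, 2172, 2177, 2178, 2183, 2188, 2189 → 16.

16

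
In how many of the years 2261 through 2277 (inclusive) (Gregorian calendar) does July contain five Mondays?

8

July has 31 days; it has five Mondays when Monday falls among the first (month-length − 28) days — i.e. when July 1 is one of Monday/Sunday/Saturday.
July 1 by year: 2261:Mon✓ 2262:Tue 2263:Wed 2264:Fri 2265:Sat✓ 2266:Sun✓ 2267:Mon✓ 2268:Wed 2269:Thu 2270:Fri 2271:Sat✓ 2272:Mon✓ 2273:Tue 2274:Wed 2275:Thu 2276:Sat✓ 2277:Sun✓
Years with five Mondays: 2261, 2265, 2266, 2267, 2271, 2272, 2276, 2277 → 8.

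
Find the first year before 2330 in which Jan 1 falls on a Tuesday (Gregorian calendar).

Jan 1 advances by 2 weekdays after a leap year and by 1 after a common year.
2330: Jan 1 is Wednesday.
2329: Tuesday
2329 begins on a Tuesday

2329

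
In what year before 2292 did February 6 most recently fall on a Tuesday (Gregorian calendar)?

From one year to the next, a fixed date's weekday advances by 1, or by 2 when a Feb 29 lies between the two dates.
2292: February 6 is Saturday.
2291: Friday (−1)
2290: Thursday (−1)
2289: Wednesday (−1)
2288: Monday (−2)
2287: Sunday (−1)
2286: Saturday (−1)
2285: Friday (−1)
2284: Wednesday (−2)
2283: Tuesday (−1)
February 6 falls on a Tuesday in 2283.

2283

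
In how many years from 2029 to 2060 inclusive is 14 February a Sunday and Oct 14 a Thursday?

Check each year's weekday for 14 February and Oct 14:
  2029: Wed/Sun  2030: Thu/Mon  2031: Fri/Tue  2032: Sat/Thu  2033: Mon/Fri  2034: Tue/Sat  2035: Wed/Sun  2036: Thu/Tue  2037: Sat/Wed  2038: Sun/Thu ✓  2039: Mon/Fri  2040: Tue/Sun  2041: Thu/Mon  2042: Fri/Tue  …(4 more)…  2047: Thu/Mon  2048: Fri/Wed  2049: Sun/Thu ✓  2050: Mon/Fri  2051: Tue/Sat  2052: Wed/Mon  2053: Fri/Tue  2054: Sat/Wed  2055: Sun/Thu ✓  2056: Mon/Sat  2057: Wed/Sun  2058: Thu/Mon  2059: Fri/Tue  2060: Sat/Thu
Both conditions hold in: 2038, 2049, 2055 — 3.

3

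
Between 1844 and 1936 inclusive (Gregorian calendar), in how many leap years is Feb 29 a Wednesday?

3

Leap years in 1844–1936: 23 of them.
Feb 29 weekday advances by 5 (mod 7) from one leap year to the next four years later (or differs when a century non-leap intervenes).
Leap-day weekdays: 1844:Thu 1848:Tue 1852:Sun 1856:Fri 1860:Wed✓ 1864:Mon 1868:Sat 1872:Thu 1876:Tue 1880:Sun 1884:Fri 1888:Wed✓ 1892:Mon 1896:Sat 1904:Mon 1908:Sat 1912:Thu 1916:Tue 1920:Sun 1924:Fri 1928:Wed✓ 1932:Mon 1936:Sat
Wednesday: 1860, 1888, 1928 → 3.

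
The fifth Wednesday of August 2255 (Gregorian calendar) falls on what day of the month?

August 1, 2255 is a Wednesday, so the first Wednesday is the 1st.
The fifth Wednesday is 1 + 28 = 29.

29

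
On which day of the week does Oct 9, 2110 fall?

Thursday

January 1, 2110 is a Wednesday.
October 9 is day 282 of the year, i.e. 281 days after Jan 1.
281 mod 7 = 1, so advance 1 weekday from Wednesday: Thursday.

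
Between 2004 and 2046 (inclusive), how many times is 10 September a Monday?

Track 10 September's weekday year by year (advancing +1, or +2 across a Feb 29):
  2004: Fri  2005: Sat (+1)  2006: Sun (+1)  2007: Mon (+1) ✓  2008: Wed (+2)
  2009: Thu (+1)  2010: Fri (+1)  2011: Sat (+1)  2012: Mon (+2) ✓  2013: Tue (+1)
  2014: Wed (+1)  2015: Thu (+1)  2016: Sat (+2)  2017: Sun (+1)  … (15 more years) …
  2033: Sat (+1)  2034: Sun (+1)  2035: Mon (+1) ✓  2036: Wed (+2)  2037: Thu (+1)
  2038: Fri (+1)  2039: Sat (+1)  2040: Mon (+2) ✓  2041: Tue (+1)  2042: Wed (+1)
  2043: Thu (+1)  2044: Sat (+2)  2045: Sun (+1)  2046: Mon (+1) ✓
Monday years: 2007, 2012, 2018, 2029, 2035, 2040, 2046 — 7 in total.

7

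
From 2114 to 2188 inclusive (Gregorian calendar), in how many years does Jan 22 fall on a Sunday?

10

Track Jan 22's weekday year by year (advancing +1, or +2 across a Feb 29):
  2114: Mon  2115: Tue (+1)  2116: Wed (+1)  2117: Fri (+2)  2118: Sat (+1)
  2119: Sun (+1) ✓  2120: Mon (+1)  2121: Wed (+2)  2122: Thu (+1)  2123: Fri (+1)
  2124: Sat (+1)  2125: Mon (+2)  2126: Tue (+1)  2127: Wed (+1)  … (47 more years) …
  2175: Sun (+1) ✓  2176: Mon (+1)  2177: Wed (+2)  2178: Thu (+1)  2179: Fri (+1)
  2180: Sat (+1)  2181: Mon (+2)  2182: Tue (+1)  2183: Wed (+1)  2184: Thu (+1)
  2185: Sat (+2)  2186: Sun (+1) ✓  2187: Mon (+1)  2188: Tue (+1)
Sunday years: 2119, 2130, 2136, 2141, 2147, 2158, 2164, 2169, 2175, 2186 — 10 in total.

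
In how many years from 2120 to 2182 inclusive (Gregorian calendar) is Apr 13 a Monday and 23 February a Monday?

Check each year's weekday for Apr 13 and 23 February:
  2120: Sat/Fri  2121: Sun/Sun  2122: Mon/Mon ✓  2123: Tue/Tue  2124: Thu/Wed  2125: Fri/Fri  2126: Sat/Sat  2127: Sun/Sun  2128: Tue/Mon  2129: Wed/Wed  2130: Thu/Thu  2131: Fri/Fri  2132: Sun/Sat  2133: Mon/Mon ✓  …(35 more)…  2169: Thu/Thu  2170: Fri/Fri  2171: Sat/Sat  2172: Mon/Sun  2173: Tue/Tue  2174: Wed/Wed  2175: Thu/Thu  2176: Sat/Fri  2177: Sun/Sun  2178: Mon/Mon ✓  2179: Tue/Tue  2180: Thu/Wed  2181: Fri/Fri  2182: Sat/Sat
Both conditions hold in: 2122, 2133, 2139, 2150, 2161, 2167, 2178 — 7.

7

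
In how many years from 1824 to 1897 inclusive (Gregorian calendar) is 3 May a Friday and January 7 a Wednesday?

Check each year's weekday for 3 May and January 7:
  1824: Mon/Wed  1825: Tue/Fri  1826: Wed/Sat  1827: Thu/Sun  1828: Sat/Mon  1829: Sun/Wed  1830: Mon/Thu  1831: Tue/Fri  1832: Thu/Sat  1833: Fri/Mon  1834: Sat/Tue  1835: Sun/Wed  1836: Tue/Thu  1837: Wed/Sat  …(46 more)…  1884: Sat/Mon  1885: Sun/Wed  1886: Mon/Thu  1887: Tue/Fri  1888: Thu/Sat  1889: Fri/Mon  1890: Sat/Tue  1891: Sun/Wed  1892: Tue/Thu  1893: Wed/Sat  1894: Thu/Sun  1895: Fri/Mon  1896: Sun/Tue  1897: Mon/Thu
Both conditions hold in: no year — 0.

0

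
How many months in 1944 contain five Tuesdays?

4

A month of length L has five Tuesdays iff its first Tuesday is on day ≤ L−28 (so day 1–3 in a 31-day month, 1–2 in a 30-day month, day 1 in a leap February).
Checking each month of 1944: Jan starts Sat (31d); Feb starts Tue (29d) ✓; Mar starts Wed (31d); Apr starts Sat (30d); May starts Mon (31d) ✓; Jun starts Thu (30d); Jul starts Sat (31d); Aug starts Tue (31d) ✓; Sep starts Fri (30d); Oct starts Sun (31d) ✓; Nov starts Wed (30d); Dec starts Fri (31d).
Five-Tuesday months: February, May, August, October → 4.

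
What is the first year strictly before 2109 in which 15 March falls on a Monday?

From one year to the next, a fixed date's weekday advances by 1, or by 2 when a Feb 29 lies between the two dates.
2109: March 15 is Friday.
2108: Thursday (−1)
2107: Tuesday (−2)
2106: Monday (−1)
15 March falls on a Monday in 2106.

2106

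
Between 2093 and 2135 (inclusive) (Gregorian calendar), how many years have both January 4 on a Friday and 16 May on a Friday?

Check each year's weekday for January 4 and 16 May:
  2093: Sun/Sat  2094: Mon/Sun  2095: Tue/Mon  2096: Wed/Wed  2097: Fri/Thu  2098: Sat/Fri  2099: Sun/Sat  2100: Mon/Sun  2101: Tue/Mon  2102: Wed/Tue  2103: Thu/Wed  2104: Fri/Fri ✓  2105: Sun/Sat  2106: Mon/Sun  …(15 more)…  2122: Sun/Sat  2123: Mon/Sun  2124: Tue/Tue  2125: Thu/Wed  2126: Fri/Thu  2127: Sat/Fri  2128: Sun/Sun  2129: Tue/Mon  2130: Wed/Tue  2131: Thu/Wed  2132: Fri/Fri ✓  2133: Sun/Sat  2134: Mon/Sun  2135: Tue/Mon
Both conditions hold in: 2104, 2132 — 2.

2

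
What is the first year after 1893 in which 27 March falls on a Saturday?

1897

From one year to the next, a fixed date's weekday advances by 1, or by 2 when a Feb 29 lies between the two dates.
1893: March 27 is Monday.
1894: Tuesday (+1)
1895: Wednesday (+1)
1896: Friday (+2)
1897: Saturday (+1)
27 March falls on a Saturday in 1897.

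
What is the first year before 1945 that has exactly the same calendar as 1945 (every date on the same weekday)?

Two years share a calendar iff Jan 1 falls on the same weekday and both are leap or both are common. 1945: Jan 1 is Monday, common year.
1944: Jan 1 Saturday, leap
1943: Jan 1 Friday, common
1942: Jan 1 Thursday, common
1941: Jan 1 Wednesday, common
1940: Jan 1 Monday, leap
1939: Jan 1 Sunday, common
1938: Jan 1 Saturday, common
1937: Jan 1 Friday, common
1936: Jan 1 Wednesday, leap
1935: Jan 1 Tuesday, common
1934: Jan 1 Monday, common
1934 matches on both conditions.

1934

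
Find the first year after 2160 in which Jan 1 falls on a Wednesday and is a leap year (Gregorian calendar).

Jan 1 advances by 2 weekdays after a leap year and by 1 after a common year.
2160: Jan 1 is Tuesday (leap).
2161: Thursday
2162: Friday
2163: Saturday
2164: Sunday (leap)
2165: Tuesday
2166: Wednesday
2167: Thursday
2168: Friday (leap)
2169: Sunday
2170: Monday
2171: Tuesday
2172: Wednesday (leap)
2172 begins on a Wednesday and is a leap year.

2172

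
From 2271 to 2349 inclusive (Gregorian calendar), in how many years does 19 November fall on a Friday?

11

Track 19 November's weekday year by year (advancing +1, or +2 across a Feb 29):
  2271: Sun  2272: Tue (+2)  2273: Wed (+1)  2274: Thu (+1)  2275: Fri (+1) ✓
  2276: Sun (+2)  2277: Mon (+1)  2278: Tue (+1)  2279: Wed (+1)  2280: Fri (+2) ✓
  2281: Sat (+1)  2282: Sun (+1)  2283: Mon (+1)  2284: Wed (+2)  … (51 more years) …
  2336: Thu (+2)  2337: Fri (+1) ✓  2338: Sat (+1)  2339: Sun (+1)  2340: Tue (+2)
  2341: Wed (+1)  2342: Thu (+1)  2343: Fri (+1) ✓  2344: Sun (+2)  2345: Mon (+1)
  2346: Tue (+1)  2347: Wed (+1)  2348: Fri (+2) ✓  2349: Sat (+1)
Friday years: 2275, 2280, 2286, 2297, 2309, 2315, 2320, 2326, 2337, 2343, 2348 — 11 in total.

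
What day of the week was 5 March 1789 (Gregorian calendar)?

Thursday

January 1, 1789 is a Thursday.
March 5 is day 64 of the year, i.e. 63 days after Jan 1.
63 mod 7 = 0, so advance 0 weekdays from Thursday: Thursday.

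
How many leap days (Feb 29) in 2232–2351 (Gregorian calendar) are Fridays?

3

Leap years in 2232–2351: 29 of them.
Feb 29 weekday advances by 5 (mod 7) from one leap year to the next four years later (or differs when a century non-leap intervenes).
Leap-day weekdays: 2232:Wed 2236:Mon 2240:Sat 2244:Thu 2248:Tue 2252:Sun 2256:Fri✓ 2260:Wed 2264:Mon 2268:Sat 2272:Thu 2276:Tue 2280:Sun …(3 more)… 2296:Sat 2304:Mon 2308:Sat 2312:Thu 2316:Tue 2320:Sun 2324:Fri✓ 2328:Wed 2332:Mon 2336:Sat 2340:Thu 2344:Tue 2348:Sun
Friday: 2256, 2284, 2324 → 3.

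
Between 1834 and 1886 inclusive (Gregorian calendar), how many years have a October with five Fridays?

24

October has 31 days; it has five Fridays when Friday falls among the first (month-length − 28) days — i.e. when October 1 is one of Friday/Thursday/Wednesday.
October 1 by year: 1834:Wed✓ 1835:Thu✓ 1836:Sat 1837:Sun 1838:Mon 1839:Tue 1840:Thu✓ 1841:Fri✓ 1842:Sat 1843:Sun 1844:Tue 1845:Wed✓ 1846:Thu✓ 1847:Fri✓ 1848:Sun …(23 more)… 1872:Tue 1873:Wed✓ 1874:Thu✓ 1875:Fri✓ 1876:Sun 1877:Mon 1878:Tue 1879:Wed✓ 1880:Fri✓ 1881:Sat 1882:Sun 1883:Mon 1884:Wed✓ 1885:Thu✓ 1886:Fri✓
Years with five Fridays: 1834, 1835, 1840, 1841, 1845, 1846, 1847, 1851, 1852, 1856, 1857, 1858, 1862, 1863, 1868, 1869, 1873, 1874, 1875, 1879, 1880, 1884, 1885, 1886 → 24.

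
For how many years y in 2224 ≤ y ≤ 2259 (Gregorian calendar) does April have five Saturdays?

11

April has 30 days; it has five Saturdays when Saturday falls among the first (month-length − 28) days — i.e. when April 1 is one of Saturday/Friday.
April 1 by year: 2224:Thu 2225:Fri✓ 2226:Sat✓ 2227:Sun 2228:Tue 2229:Wed 2230:Thu 2231:Fri✓ 2232:Sun 2233:Mon 2234:Tue 2235:Wed 2236:Fri✓ 2237:Sat✓ 2238:Sun …(6 more)… 2245:Tue 2246:Wed 2247:Thu 2248:Sat✓ 2249:Sun 2250:Mon 2251:Tue 2252:Thu 2253:Fri✓ 2254:Sat✓ 2255:Sun 2256:Tue 2257:Wed 2258:Thu 2259:Fri✓
Years with five Saturdays: 2225, 2226, 2231, 2236, 2237, 2242, 2243, 2248, 2253, 2254, 2259 → 11.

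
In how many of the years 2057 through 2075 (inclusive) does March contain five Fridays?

9

March has 31 days; it has five Fridays when Friday falls among the first (month-length − 28) days — i.e. when March 1 is one of Friday/Thursday/Wednesday.
March 1 by year: 2057:Thu✓ 2058:Fri✓ 2059:Sat 2060:Mon 2061:Tue 2062:Wed✓ 2063:Thu✓ 2064:Sat 2065:Sun 2066:Mon 2067:Tue 2068:Thu✓ 2069:Fri✓ 2070:Sat 2071:Sun 2072:Tue 2073:Wed✓ 2074:Thu✓ 2075:Fri✓
Years with five Fridays: 2057, 2058, 2062, 2063, 2068, 2069, 2073, 2074, 2075 → 9.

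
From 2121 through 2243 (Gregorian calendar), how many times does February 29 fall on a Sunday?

4

Leap years in 2121–2243: 29 of them.
Feb 29 weekday advances by 5 (mod 7) from one leap year to the next four years later (or differs when a century non-leap intervenes).
Leap-day weekdays: 2124:Tue 2128:Sun✓ 2132:Fri 2136:Wed 2140:Mon 2144:Sat 2148:Thu 2152:Tue 2156:Sun✓ 2160:Fri 2164:Wed 2168:Mon 2172:Sat …(3 more)… 2188:Fri 2192:Wed 2196:Mon 2204:Wed 2208:Mon 2212:Sat 2216:Thu 2220:Tue 2224:Sun✓ 2228:Fri 2232:Wed 2236:Mon 2240:Sat
Sunday: 2128, 2156, 2184, 2224 → 4.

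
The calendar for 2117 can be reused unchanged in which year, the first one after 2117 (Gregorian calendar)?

Two years share a calendar iff Jan 1 falls on the same weekday and both are leap or both are common. 2117: Jan 1 is Friday, common year.
2118: Jan 1 Saturday, common
2119: Jan 1 Sunday, common
2120: Jan 1 Monday, leap
2121: Jan 1 Wednesday, common
2122: Jan 1 Thursday, common
2123: Jan 1 Friday, common
2123 matches on both conditions.

2123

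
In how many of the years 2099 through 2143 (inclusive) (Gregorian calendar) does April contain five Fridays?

April has 30 days; it has five Fridays when Friday falls among the first (month-length − 28) days — i.e. when April 1 is one of Friday/Thursday.
April 1 by year: 2099:Wed 2100:Thu✓ 2101:Fri✓ 2102:Sat 2103:Sun 2104:Tue 2105:Wed 2106:Thu✓ 2107:Fri✓ 2108:Sun 2109:Mon 2110:Tue 2111:Wed 2112:Fri✓ 2113:Sat …(15 more)… 2129:Fri✓ 2130:Sat 2131:Sun 2132:Tue 2133:Wed 2134:Thu✓ 2135:Fri✓ 2136:Sun 2137:Mon 2138:Tue 2139:Wed 2140:Fri✓ 2141:Sat 2142:Sun 2143:Mon
Years with five Fridays: 2100, 2101, 2106, 2107, 2112, 2117, 2118, 2123, 2128, 2129, 2134, 2135, 2140 → 13.

13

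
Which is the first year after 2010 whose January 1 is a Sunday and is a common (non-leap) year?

2017

Jan 1 advances by 2 weekdays after a leap year and by 1 after a common year.
2010: Jan 1 is Friday.
2011: Saturday
2012: Sunday (leap)
2013: Tuesday
2014: Wednesday
2015: Thursday
2016: Friday (leap)
2017: Sunday
2017 begins on a Sunday and is a common year.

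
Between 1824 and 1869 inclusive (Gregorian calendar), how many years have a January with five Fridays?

20

January has 31 days; it has five Fridays when Friday falls among the first (month-length − 28) days — i.e. when January 1 is one of Friday/Thursday/Wednesday.
January 1 by year: 1824:Thu✓ 1825:Sat 1826:Sun 1827:Mon 1828:Tue 1829:Thu✓ 1830:Fri✓ 1831:Sat 1832:Sun 1833:Tue 1834:Wed✓ 1835:Thu✓ 1836:Fri✓ 1837:Sun 1838:Mon …(16 more)… 1855:Mon 1856:Tue 1857:Thu✓ 1858:Fri✓ 1859:Sat 1860:Sun 1861:Tue 1862:Wed✓ 1863:Thu✓ 1864:Fri✓ 1865:Sun 1866:Mon 1867:Tue 1868:Wed✓ 1869:Fri✓
Years with five Fridays: 1824, 1829, 1830, 1834, 1835, 1836, 1840, 1841, 1845, 1846, 1847, 1851, 1852, 1857, 1858, 1862, 1863, 1864, 1868, 1869 → 20.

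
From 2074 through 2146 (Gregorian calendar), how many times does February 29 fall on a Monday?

2

Leap years in 2074–2146: 17 of them.
Feb 29 weekday advances by 5 (mod 7) from one leap year to the next four years later (or differs when a century non-leap intervenes).
Leap-day weekdays: 2076:Sat 2080:Thu 2084:Tue 2088:Sun 2092:Fri 2096:Wed 2104:Fri 2108:Wed 2112:Mon✓ 2116:Sat 2120:Thu 2124:Tue 2128:Sun 2132:Fri 2136:Wed 2140:Mon✓ 2144:Sat
Monday: 2112, 2140 → 2.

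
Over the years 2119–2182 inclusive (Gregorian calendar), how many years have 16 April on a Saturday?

8

Track 16 April's weekday year by year (advancing +1, or +2 across a Feb 29):
  2119: Sun  2120: Tue (+2)  2121: Wed (+1)  2122: Thu (+1)  2123: Fri (+1)
  2124: Sun (+2)  2125: Mon (+1)  2126: Tue (+1)  2127: Wed (+1)  2128: Fri (+2)
  2129: Sat (+1) ✓  2130: Sun (+1)  2131: Mon (+1)  2132: Wed (+2)  … (36 more years) …
  2169: Sun (+1)  2170: Mon (+1)  2171: Tue (+1)  2172: Thu (+2)  2173: Fri (+1)
  2174: Sat (+1) ✓  2175: Sun (+1)  2176: Tue (+2)  2177: Wed (+1)  2178: Thu (+1)
  2179: Fri (+1)  2180: Sun (+2)  2181: Mon (+1)  2182: Tue (+1)
Saturday years: 2129, 2135, 2140, 2146, 2157, 2163, 2168, 2174 — 8 in total.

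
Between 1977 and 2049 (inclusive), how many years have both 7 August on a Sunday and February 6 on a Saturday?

3

Check each year's weekday for 7 August and February 6:
  1977: Sun/Sun  1978: Mon/Mon  1979: Tue/Tue  1980: Thu/Wed  1981: Fri/Fri  1982: Sat/Sat  1983: Sun/Sun  1984: Tue/Mon  1985: Wed/Wed  1986: Thu/Thu  1987: Fri/Fri  1988: Sun/Sat ✓  1989: Mon/Mon  1990: Tue/Tue  …(45 more)…  2036: Thu/Wed  2037: Fri/Fri  2038: Sat/Sat  2039: Sun/Sun  2040: Tue/Mon  2041: Wed/Wed  2042: Thu/Thu  2043: Fri/Fri  2044: Sun/Sat ✓  2045: Mon/Mon  2046: Tue/Tue  2047: Wed/Wed  2048: Fri/Thu  2049: Sat/Sat
Both conditions hold in: 1988, 2016, 2044 — 3.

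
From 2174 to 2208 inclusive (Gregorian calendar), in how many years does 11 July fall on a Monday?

6

Track 11 July's weekday year by year (advancing +1, or +2 across a Feb 29):
  2174: Mon ✓  2175: Tue (+1)  2176: Thu (+2)  2177: Fri (+1)  2178: Sat (+1)
  2179: Sun (+1)  2180: Tue (+2)  2181: Wed (+1)  2182: Thu (+1)  2183: Fri (+1)
  2184: Sun (+2)  2185: Mon (+1) ✓  2186: Tue (+1)  2187: Wed (+1)  … (7 more years) …
  2195: Sat (+1)  2196: Mon (+2) ✓  2197: Tue (+1)  2198: Wed (+1)  2199: Thu (+1)
  2200: Fri (+1)  2201: Sat (+1)  2202: Sun (+1)  2203: Mon (+1) ✓  2204: Wed (+2)
  2205: Thu (+1)  2206: Fri (+1)  2207: Sat (+1)  2208: Mon (+2) ✓
Monday years: 2174, 2185, 2191, 2196, 2203, 2208 — 6 in total.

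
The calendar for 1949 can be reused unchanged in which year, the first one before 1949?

Two years share a calendar iff Jan 1 falls on the same weekday and both are leap or both are common. 1949: Jan 1 is Saturday, common year.
1948: Jan 1 Thursday, leap
1947: Jan 1 Wednesday, common
1946: Jan 1 Tuesday, common
1945: Jan 1 Monday, common
1944: Jan 1 Saturday, leap
1943: Jan 1 Friday, common
1942: Jan 1 Thursday, common
1941: Jan 1 Wednesday, common
1940: Jan 1 Monday, leap
1939: Jan 1 Sunday, common
1938: Jan 1 Saturday, common
1938 matches on both conditions.

1938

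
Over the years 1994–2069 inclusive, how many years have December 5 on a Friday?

11

Track December 5's weekday year by year (advancing +1, or +2 across a Feb 29):
  1994: Mon  1995: Tue (+1)  1996: Thu (+2)  1997: Fri (+1) ✓  1998: Sat (+1)
  1999: Sun (+1)  2000: Tue (+2)  2001: Wed (+1)  2002: Thu (+1)  2003: Fri (+1) ✓
  2004: Sun (+2)  2005: Mon (+1)  2006: Tue (+1)  2007: Wed (+1)  … (48 more years) …
  2056: Tue (+2)  2057: Wed (+1)  2058: Thu (+1)  2059: Fri (+1) ✓  2060: Sun (+2)
  2061: Mon (+1)  2062: Tue (+1)  2063: Wed (+1)  2064: Fri (+2) ✓  2065: Sat (+1)
  2066: Sun (+1)  2067: Mon (+1)  2068: Wed (+2)  2069: Thu (+1)
Friday years: 1997, 2003, 2008, 2014, 2025, 2031, 2036, 2042, 2053, 2059, 2064 — 11 in total.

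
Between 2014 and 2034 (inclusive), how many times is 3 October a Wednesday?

2

Track 3 October's weekday year by year (advancing +1, or +2 across a Feb 29):
  2014: Fri  2015: Sat (+1)  2016: Mon (+2)  2017: Tue (+1)  2018: Wed (+1) ✓
  2019: Thu (+1)  2020: Sat (+2)  2021: Sun (+1)  2022: Mon (+1)  2023: Tue (+1)
  2024: Thu (+2)  2025: Fri (+1)  2026: Sat (+1)  2027: Sun (+1)  2028: Tue (+2)
  2029: Wed (+1) ✓  2030: Thu (+1)  2031: Fri (+1)  2032: Sun (+2)  2033: Mon (+1)
  2034: Tue (+1)
Wednesday years: 2018, 2029 — 2 in total.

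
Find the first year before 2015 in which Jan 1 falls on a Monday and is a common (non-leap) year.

2007

Jan 1 advances by 2 weekdays after a leap year and by 1 after a common year.
2015: Jan 1 is Thursday.
2014: Wednesday
2013: Tuesday
2012: Sunday (leap)
2011: Saturday
2010: Friday
2009: Thursday
2008: Tuesday (leap)
2007: Monday
2007 begins on a Monday and is a common year.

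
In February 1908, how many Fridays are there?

4

February 1908 has 29 days and begins on Saturday.
The first Friday is February 7.
Fridays fall on 7, 14, 21, 28 — that's 4.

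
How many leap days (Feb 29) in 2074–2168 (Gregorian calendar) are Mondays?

Leap years in 2074–2168: 23 of them.
Feb 29 weekday advances by 5 (mod 7) from one leap year to the next four years later (or differs when a century non-leap intervenes).
Leap-day weekdays: 2076:Sat 2080:Thu 2084:Tue 2088:Sun 2092:Fri 2096:Wed 2104:Fri 2108:Wed 2112:Mon✓ 2116:Sat 2120:Thu 2124:Tue 2128:Sun 2132:Fri 2136:Wed 2140:Mon✓ 2144:Sat 2148:Thu 2152:Tue 2156:Sun 2160:Fri 2164:Wed 2168:Mon✓
Monday: 2112, 2140, 2168 → 3.

3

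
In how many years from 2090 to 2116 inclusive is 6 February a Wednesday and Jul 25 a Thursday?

Check each year's weekday for 6 February and Jul 25:
  2090: Mon/Tue  2091: Tue/Wed  2092: Wed/Fri  2093: Fri/Sat  2094: Sat/Sun  2095: Sun/Mon  2096: Mon/Wed  2097: Wed/Thu ✓  2098: Thu/Fri  2099: Fri/Sat  2100: Sat/Sun  2101: Sun/Mon  2102: Mon/Tue  2103: Tue/Wed  2104: Wed/Fri  2105: Fri/Sat  2106: Sat/Sun  2107: Sun/Mon  2108: Mon/Wed  2109: Wed/Thu ✓  2110: Thu/Fri  2111: Fri/Sat  2112: Sat/Mon  2113: Mon/Tue  2114: Tue/Wed  2115: Wed/Thu ✓  2116: Thu/Sat
Both conditions hold in: 2097, 2109, 2115 — 3.

3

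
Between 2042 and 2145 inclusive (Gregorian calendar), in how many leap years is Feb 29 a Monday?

4

Leap years in 2042–2145: 25 of them.
Feb 29 weekday advances by 5 (mod 7) from one leap year to the next four years later (or differs when a century non-leap intervenes).
Leap-day weekdays: 2044:Mon✓ 2048:Sat 2052:Thu 2056:Tue 2060:Sun 2064:Fri 2068:Wed 2072:Mon✓ 2076:Sat 2080:Thu 2084:Tue 2088:Sun 2092:Fri 2096:Wed 2104:Fri 2108:Wed 2112:Mon✓ 2116:Sat 2120:Thu 2124:Tue 2128:Sun 2132:Fri 2136:Wed 2140:Mon✓ 2144:Sat
Monday: 2044, 2072, 2112, 2140 → 4.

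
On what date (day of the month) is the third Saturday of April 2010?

April 1, 2010 is a Thursday, so the first Saturday is the 3rd.
The third Saturday is 3 + 14 = 17.

17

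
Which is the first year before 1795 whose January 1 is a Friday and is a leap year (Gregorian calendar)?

Jan 1 advances by 2 weekdays after a leap year and by 1 after a common year.
1795: Jan 1 is Thursday.
1794: Wednesday
1793: Tuesday
1792: Sunday (leap)
1791: Saturday
1790: Friday
1789: Thursday
1788: Tuesday (leap)
1787: Monday
1786: Sunday
1785: Saturday
1784: Thursday (leap)
1783: Wednesday
1782: Tuesday
1781: Monday
1780: Saturday (leap)
1779: Friday
1778: Thursday
1777: Wednesday
1776: Monday (leap)
1775: Sunday
1774: Saturday
1773: Friday
1772: Wednesday (leap)
1771: Tuesday
1770: Monday
1769: Sunday
1768: Friday (leap)
1768 begins on a Friday and is a leap year.

1768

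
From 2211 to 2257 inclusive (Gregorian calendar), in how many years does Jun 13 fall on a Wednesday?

Track Jun 13's weekday year by year (advancing +1, or +2 across a Feb 29):
  2211: Thu  2212: Sat (+2)  2213: Sun (+1)  2214: Mon (+1)  2215: Tue (+1)
  2216: Thu (+2)  2217: Fri (+1)  2218: Sat (+1)  2219: Sun (+1)  2220: Tue (+2)
  2221: Wed (+1) ✓  2222: Thu (+1)  2223: Fri (+1)  2224: Sun (+2)  … (19 more years) …
  2244: Thu (+2)  2245: Fri (+1)  2246: Sat (+1)  2247: Sun (+1)  2248: Tue (+2)
  2249: Wed (+1) ✓  2250: Thu (+1)  2251: Fri (+1)  2252: Sun (+2)  2253: Mon (+1)
  2254: Tue (+1)  2255: Wed (+1) ✓  2256: Fri (+2)  2257: Sat (+1)
Wednesday years: 2221, 2227, 2232, 2238, 2249, 2255 — 6 in total.

6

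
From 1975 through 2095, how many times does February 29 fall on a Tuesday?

4

Leap years in 1975–2095: 30 of them.
Feb 29 weekday advances by 5 (mod 7) from one leap year to the next four years later (or differs when a century non-leap intervenes).
Leap-day weekdays: 1976:Sun 1980:Fri 1984:Wed 1988:Mon 1992:Sat 1996:Thu 2000:Tue✓ 2004:Sun 2008:Fri 2012:Wed 2016:Mon 2020:Sat 2024:Thu …(4 more)… 2044:Mon 2048:Sat 2052:Thu 2056:Tue✓ 2060:Sun 2064:Fri 2068:Wed 2072:Mon 2076:Sat 2080:Thu 2084:Tue✓ 2088:Sun 2092:Fri
Tuesday: 2000, 2028, 2056, 2084 → 4.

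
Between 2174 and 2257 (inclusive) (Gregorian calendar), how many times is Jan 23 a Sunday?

Track Jan 23's weekday year by year (advancing +1, or +2 across a Feb 29):
  2174: Sun ✓  2175: Mon (+1)  2176: Tue (+1)  2177: Thu (+2)  2178: Fri (+1)
  2179: Sat (+1)  2180: Sun (+1) ✓  2181: Tue (+2)  2182: Wed (+1)  2183: Thu (+1)
  2184: Fri (+1)  2185: Sun (+2) ✓  2186: Mon (+1)  2187: Tue (+1)  … (56 more years) …
  2244: Tue (+1)  2245: Thu (+2)  2246: Fri (+1)  2247: Sat (+1)  2248: Sun (+1) ✓
  2249: Tue (+2)  2250: Wed (+1)  2251: Thu (+1)  2252: Fri (+1)  2253: Sun (+2) ✓
  2254: Mon (+1)  2255: Tue (+1)  2256: Wed (+1)  2257: Fri (+2)
Sunday years: 2174, 2180, 2185, 2191, 2203, 2214, 2220, 2225, 2231, 2242, 2248, 2253 — 12 in total.

12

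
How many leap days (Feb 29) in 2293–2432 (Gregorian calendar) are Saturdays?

Leap years in 2293–2432: 34 of them.
Feb 29 weekday advances by 5 (mod 7) from one leap year to the next four years later (or differs when a century non-leap intervenes).
Leap-day weekdays: 2296:Sat✓ 2304:Mon 2308:Sat✓ 2312:Thu 2316:Tue 2320:Sun 2324:Fri 2328:Wed 2332:Mon 2336:Sat✓ 2340:Thu 2344:Tue 2348:Sun …(8 more)… 2384:Wed 2388:Mon 2392:Sat✓ 2396:Thu 2400:Tue 2404:Sun 2408:Fri 2412:Wed 2416:Mon 2420:Sat✓ 2424:Thu 2428:Tue 2432:Sun
Saturday: 2296, 2308, 2336, 2364, 2392, 2420 → 6.

6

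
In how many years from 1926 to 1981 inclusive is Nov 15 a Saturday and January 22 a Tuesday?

2

Check each year's weekday for Nov 15 and January 22:
  1926: Mon/Fri  1927: Tue/Sat  1928: Thu/Sun  1929: Fri/Tue  1930: Sat/Wed  1931: Sun/Thu  1932: Tue/Fri  1933: Wed/Sun  1934: Thu/Mon  1935: Fri/Tue  1936: Sun/Wed  1937: Mon/Fri  1938: Tue/Sat  1939: Wed/Sun  …(28 more)…  1968: Fri/Mon  1969: Sat/Wed  1970: Sun/Thu  1971: Mon/Fri  1972: Wed/Sat  1973: Thu/Mon  1974: Fri/Tue  1975: Sat/Wed  1976: Mon/Thu  1977: Tue/Sat  1978: Wed/Sun  1979: Thu/Mon  1980: Sat/Tue ✓  1981: Sun/Thu
Both conditions hold in: 1952, 1980 — 2.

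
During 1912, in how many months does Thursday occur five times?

4

A month of length L has five Thursdays iff its first Thursday is on day ≤ L−28 (so day 1–3 in a 31-day month, 1–2 in a 30-day month, day 1 in a leap February).
Checking each month of 1912: Jan starts Mon (31d); Feb starts Thu (29d) ✓; Mar starts Fri (31d); Apr starts Mon (30d); May starts Wed (31d) ✓; Jun starts Sat (30d); Jul starts Mon (31d); Aug starts Thu (31d) ✓; Sep starts Sun (30d); Oct starts Tue (31d) ✓; Nov starts Fri (30d); Dec starts Sun (31d).
Five-Thursday months: February, May, August, October → 4.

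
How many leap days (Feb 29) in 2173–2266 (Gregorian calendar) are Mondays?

4

Leap years in 2173–2266: 22 of them.
Feb 29 weekday advances by 5 (mod 7) from one leap year to the next four years later (or differs when a century non-leap intervenes).
Leap-day weekdays: 2176:Thu 2180:Tue 2184:Sun 2188:Fri 2192:Wed 2196:Mon✓ 2204:Wed 2208:Mon✓ 2212:Sat 2216:Thu 2220:Tue 2224:Sun 2228:Fri 2232:Wed 2236:Mon✓ 2240:Sat 2244:Thu 2248:Tue 2252:Sun 2256:Fri 2260:Wed 2264:Mon✓
Monday: 2196, 2208, 2236, 2264 → 4.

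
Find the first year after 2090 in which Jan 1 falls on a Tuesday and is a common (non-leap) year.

Jan 1 advances by 2 weekdays after a leap year and by 1 after a common year.
2090: Jan 1 is Sunday.
2091: Monday
2092: Tuesday (leap)
2093: Thursday
2094: Friday
2095: Saturday
2096: Sunday (leap)
2097: Tuesday
2097 begins on a Tuesday and is a common year.

2097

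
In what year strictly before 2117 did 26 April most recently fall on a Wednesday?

From one year to the next, a fixed date's weekday advances by 1, or by 2 when a Feb 29 lies between the two dates.
2117: April 26 is Monday.
2116: Sunday (−1)
2115: Friday (−2)
2114: Thursday (−1)
2113: Wednesday (−1)
26 April falls on a Wednesday in 2113.

2113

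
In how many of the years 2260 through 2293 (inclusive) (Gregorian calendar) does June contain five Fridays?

June has 30 days; it has five Fridays when Friday falls among the first (month-length − 28) days — i.e. when June 1 is one of Friday/Thursday.
June 1 by year: 2260:Fri✓ 2261:Sat 2262:Sun 2263:Mon 2264:Wed 2265:Thu✓ 2266:Fri✓ 2267:Sat 2268:Mon 2269:Tue 2270:Wed 2271:Thu✓ 2272:Sat 2273:Sun 2274:Mon …(4 more)… 2279:Sun 2280:Tue 2281:Wed 2282:Thu✓ 2283:Fri✓ 2284:Sun 2285:Mon 2286:Tue 2287:Wed 2288:Fri✓ 2289:Sat 2290:Sun 2291:Mon 2292:Wed 2293:Thu✓
Years with five Fridays: 2260, 2265, 2266, 2271, 2276, 2277, 2282, 2283, 2288, 2293 → 10.

10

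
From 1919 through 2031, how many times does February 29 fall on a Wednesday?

4

Leap years in 1919–2031: 28 of them.
Feb 29 weekday advances by 5 (mod 7) from one leap year to the next four years later (or differs when a century non-leap intervenes).
Leap-day weekdays: 1920:Sun 1924:Fri 1928:Wed✓ 1932:Mon 1936:Sat 1940:Thu 1944:Tue 1948:Sun 1952:Fri 1956:Wed✓ 1960:Mon 1964:Sat 1968:Thu 1972:Tue 1976:Sun 1980:Fri 1984:Wed✓ 1988:Mon 1992:Sat 1996:Thu 2000:Tue 2004:Sun 2008:Fri 2012:Wed✓ 2016:Mon 2020:Sat 2024:Thu 2028:Tue
Wednesday: 1928, 1956, 1984, 2012 → 4.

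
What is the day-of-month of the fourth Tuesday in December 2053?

23

December 1, 2053 is a Monday, so the first Tuesday is the 2nd.
The fourth Tuesday is 2 + 21 = 23.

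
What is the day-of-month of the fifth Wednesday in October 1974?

October 1, 1974 is a Tuesday, so the first Wednesday is the 2nd.
The fifth Wednesday is 2 + 28 = 30.

30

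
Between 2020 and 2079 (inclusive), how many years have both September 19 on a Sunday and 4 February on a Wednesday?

Check each year's weekday for September 19 and 4 February:
  2020: Sat/Tue  2021: Sun/Thu  2022: Mon/Fri  2023: Tue/Sat  2024: Thu/Sun  2025: Fri/Tue  2026: Sat/Wed  2027: Sun/Thu  2028: Tue/Fri  2029: Wed/Sun  2030: Thu/Mon  2031: Fri/Tue  2032: Sun/Wed ✓  2033: Mon/Fri  …(32 more)…  2066: Sun/Thu  2067: Mon/Fri  2068: Wed/Sat  2069: Thu/Mon  2070: Fri/Tue  2071: Sat/Wed  2072: Mon/Thu  2073: Tue/Sat  2074: Wed/Sun  2075: Thu/Mon  2076: Sat/Tue  2077: Sun/Thu  2078: Mon/Fri  2079: Tue/Sat
Both conditions hold in: 2032, 2060 — 2.

2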